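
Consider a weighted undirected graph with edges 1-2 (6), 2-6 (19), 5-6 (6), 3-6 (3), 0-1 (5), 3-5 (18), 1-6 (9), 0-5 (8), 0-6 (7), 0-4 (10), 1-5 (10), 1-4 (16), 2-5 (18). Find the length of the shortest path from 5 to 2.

16

Comparing a few candidate routes:
5→1→2: 10 + 6 = 16
5→2: 18
5→0→1→2: 8 + 5 + 6 = 19
Best route has total 16.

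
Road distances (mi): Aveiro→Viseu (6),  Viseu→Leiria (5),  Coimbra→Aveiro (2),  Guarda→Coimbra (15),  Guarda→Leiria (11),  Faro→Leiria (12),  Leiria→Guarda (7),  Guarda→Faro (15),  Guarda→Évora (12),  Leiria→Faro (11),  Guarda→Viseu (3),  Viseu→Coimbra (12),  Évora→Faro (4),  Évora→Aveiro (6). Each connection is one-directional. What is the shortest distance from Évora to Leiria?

16

Paths from Évora to Leiria:
Évora→Faro→Leiria: 4 + 12 = 16
Évora→Aveiro→Viseu→Leiria: 6 + 6 + 5 = 17
Best route has total 16 mi.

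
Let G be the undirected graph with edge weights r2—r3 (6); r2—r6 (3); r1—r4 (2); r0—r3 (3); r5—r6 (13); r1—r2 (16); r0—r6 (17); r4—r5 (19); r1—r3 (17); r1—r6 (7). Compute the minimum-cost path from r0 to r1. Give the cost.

Checking several routes:
r0-r3-r2-r1: 3 + 6 + 16 = 25
r0-r6-r1: 17 + 7 = 24
r0-r6-r2-r3-r1: 17 + 3 + 6 + 17 = 43
r0-r3-r2-r6-r1: 3 + 6 + 3 + 7 = 19
r0-r6-r2-r1: 17 + 3 + 16 = 36
r0-r3-r1: 3 + 17 = 20
The minimum is 19.

19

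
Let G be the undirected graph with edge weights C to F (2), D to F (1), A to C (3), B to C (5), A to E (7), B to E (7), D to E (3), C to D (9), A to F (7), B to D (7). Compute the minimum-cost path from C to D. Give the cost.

A few of the C→D routes:
C - D: 9
C - B - D: 5 + 7 = 12
C - A - F - D: 3 + 7 + 1 = 11
C - F - D: 2 + 1 = 3
Shortest: 3.

3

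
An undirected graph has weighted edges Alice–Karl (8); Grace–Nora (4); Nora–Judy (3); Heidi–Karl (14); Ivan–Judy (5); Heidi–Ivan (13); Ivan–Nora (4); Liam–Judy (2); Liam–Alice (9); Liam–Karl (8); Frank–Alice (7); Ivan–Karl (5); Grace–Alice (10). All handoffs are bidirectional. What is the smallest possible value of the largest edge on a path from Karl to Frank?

8

A few of the Karl→Frank routes:
Karl - Ivan - Judy - Liam - Alice - Frank: max(5, 5, 2, 9, 7) = 9
Karl - Liam - Alice - Frank: max(8, 9, 7) = 9
Karl - Alice - Frank: max(8, 7) = 8
Karl - Ivan - Nora - Judy - Liam - Alice - Frank: max(5, 4, 3, 2, 9, 7) = 9
The minimum achievable maximum is 8.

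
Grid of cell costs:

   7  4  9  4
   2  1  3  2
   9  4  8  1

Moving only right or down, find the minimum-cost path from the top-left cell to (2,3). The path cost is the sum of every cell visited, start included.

One optimal route is (0,0) -> (1,0) -> (1,1) -> (1,2) -> (1,3) -> (2,3).
Its cost is 7 + 2 + 1 + 3 + 2 + 1 = 16.
For comparison, the top-then-right route costs 27.

16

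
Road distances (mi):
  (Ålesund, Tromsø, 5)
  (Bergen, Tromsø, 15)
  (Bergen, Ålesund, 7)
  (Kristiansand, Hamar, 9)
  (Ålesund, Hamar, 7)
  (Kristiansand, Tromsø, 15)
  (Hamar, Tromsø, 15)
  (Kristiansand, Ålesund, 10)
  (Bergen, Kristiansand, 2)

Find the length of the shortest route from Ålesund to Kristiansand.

A few of the Ålesund→Kristiansand routes:
Ålesund - Hamar - Kristiansand: 7 + 9 = 16
Ålesund - Bergen - Kristiansand: 7 + 2 = 9
Ålesund - Kristiansand: 10
Shortest: 9 mi.

9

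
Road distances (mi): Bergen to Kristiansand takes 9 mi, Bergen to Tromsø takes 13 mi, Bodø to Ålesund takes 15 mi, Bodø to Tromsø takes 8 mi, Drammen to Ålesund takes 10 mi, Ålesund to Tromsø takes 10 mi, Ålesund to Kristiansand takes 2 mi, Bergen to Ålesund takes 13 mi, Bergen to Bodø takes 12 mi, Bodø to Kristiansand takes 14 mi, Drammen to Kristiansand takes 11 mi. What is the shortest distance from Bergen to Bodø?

12

Checking several routes:
Bergen-Kristiansand-Ålesund-Bodø: 9 + 2 + 15 = 26
Bergen-Bodø: 12
Bergen-Ålesund-Bodø: 13 + 15 = 28
Bergen-Kristiansand-Bodø: 9 + 14 = 23
Bergen-Ålesund-Kristiansand-Bodø: 13 + 2 + 14 = 29
Bergen-Tromsø-Bodø: 13 + 8 = 21
The minimum is 12 mi.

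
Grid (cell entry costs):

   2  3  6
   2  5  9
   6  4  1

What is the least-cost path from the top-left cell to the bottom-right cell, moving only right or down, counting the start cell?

14

One optimal route is [0,0] → [1,0] → [1,1] → [2,1] → [2,2].
Its cost is 2 + 2 + 5 + 4 + 1 = 14.
(Top row then right column would cost 21.)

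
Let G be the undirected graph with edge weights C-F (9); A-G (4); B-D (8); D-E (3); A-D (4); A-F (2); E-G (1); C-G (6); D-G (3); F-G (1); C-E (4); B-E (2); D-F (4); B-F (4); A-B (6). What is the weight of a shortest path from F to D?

4

A few of the F→D routes:
F-D: 4
F-G-E-D: 1 + 1 + 3 = 5
F-G-D: 1 + 3 = 4
Best route has total 4.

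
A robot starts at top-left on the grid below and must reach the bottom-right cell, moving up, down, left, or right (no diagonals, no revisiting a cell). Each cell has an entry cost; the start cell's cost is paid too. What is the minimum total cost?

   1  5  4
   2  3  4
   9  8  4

14

Best path: r0c0 -> r1c0 -> r1c1 -> r1c2 -> r2c2
Cost: 1 + 2 + 3 + 4 + 4 = 14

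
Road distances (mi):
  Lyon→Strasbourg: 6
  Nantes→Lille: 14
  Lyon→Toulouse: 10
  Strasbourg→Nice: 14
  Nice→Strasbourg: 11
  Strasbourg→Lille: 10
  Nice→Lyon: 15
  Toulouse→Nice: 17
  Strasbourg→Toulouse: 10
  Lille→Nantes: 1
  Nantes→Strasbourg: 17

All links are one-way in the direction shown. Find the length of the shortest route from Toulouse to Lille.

38

Paths from Toulouse to Lille:
Toulouse - Nice - Lyon - Strasbourg - Lille: 17 + 15 + 6 + 10 = 48
Toulouse - Nice - Strasbourg - Lille: 17 + 11 + 10 = 38
The minimum is 38 mi.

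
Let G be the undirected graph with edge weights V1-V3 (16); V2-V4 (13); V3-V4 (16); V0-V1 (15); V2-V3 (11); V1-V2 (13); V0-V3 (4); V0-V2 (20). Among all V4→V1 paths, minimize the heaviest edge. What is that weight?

Some routes from V4 to V1:
V4 - V2 - V3 - V0 - V1: max(13, 11, 4, 15) = 15
V4 - V3 - V1: max(16, 16) = 16
V4 - V2 - V1: max(13, 13) = 13
The minimum achievable maximum is 13.

13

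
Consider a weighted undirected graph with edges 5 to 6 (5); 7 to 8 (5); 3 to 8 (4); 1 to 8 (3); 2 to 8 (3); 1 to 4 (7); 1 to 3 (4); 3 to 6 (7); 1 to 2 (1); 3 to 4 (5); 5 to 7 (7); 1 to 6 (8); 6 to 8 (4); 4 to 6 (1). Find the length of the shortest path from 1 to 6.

7

Comparing a few candidate routes:
1 → 2 → 8 → 6: 1 + 3 + 4 = 8
1 → 3 → 4 → 6: 4 + 5 + 1 = 10
1 → 8 → 6: 3 + 4 = 7
1 → 6: 8
1 → 4 → 6: 7 + 1 = 8
Shortest: 7.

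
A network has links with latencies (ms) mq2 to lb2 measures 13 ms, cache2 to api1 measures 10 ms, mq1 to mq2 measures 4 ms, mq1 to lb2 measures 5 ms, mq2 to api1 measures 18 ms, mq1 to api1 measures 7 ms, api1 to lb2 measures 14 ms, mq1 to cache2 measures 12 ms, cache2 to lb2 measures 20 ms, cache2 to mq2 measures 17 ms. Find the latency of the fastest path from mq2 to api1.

11

A few of the mq2→api1 routes:
mq2-mq1-cache2-api1: 4 + 12 + 10 = 26
mq2-mq1-api1: 4 + 7 = 11
mq2-lb2-mq1-api1: 13 + 5 + 7 = 25
mq2-api1: 18
mq2-mq1-lb2-api1: 4 + 5 + 14 = 23
The minimum is 11 ms.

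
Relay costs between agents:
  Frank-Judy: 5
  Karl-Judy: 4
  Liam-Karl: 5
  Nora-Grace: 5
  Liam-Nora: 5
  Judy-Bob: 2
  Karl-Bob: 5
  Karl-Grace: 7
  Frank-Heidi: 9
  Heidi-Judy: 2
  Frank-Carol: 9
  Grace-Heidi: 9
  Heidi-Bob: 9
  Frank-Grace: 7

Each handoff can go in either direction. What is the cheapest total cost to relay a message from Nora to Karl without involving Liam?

12

Comparing a few candidate routes:
Nora-Grace-Karl: 5 + 7 = 12
Nora-Grace-Frank-Judy-Karl: 5 + 7 + 5 + 4 = 21
Nora-Grace-Heidi-Judy-Karl: 5 + 9 + 2 + 4 = 20
Best route has total 12.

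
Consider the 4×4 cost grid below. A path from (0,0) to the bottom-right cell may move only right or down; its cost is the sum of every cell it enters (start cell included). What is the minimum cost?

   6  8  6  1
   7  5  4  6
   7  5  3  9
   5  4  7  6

38

One optimal route is r0c0→r1c0→r1c1→r1c2→r2c2→r3c2→r3c3.
Its cost is 6 + 7 + 5 + 4 + 3 + 7 + 6 = 38.
For comparison, the top-then-right route costs 42.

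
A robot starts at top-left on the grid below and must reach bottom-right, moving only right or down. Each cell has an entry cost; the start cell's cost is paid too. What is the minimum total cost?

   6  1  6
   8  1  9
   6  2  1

Path [0,0] [0,1] [1,1] [2,1] [2,2]: 6 + 1 + 1 + 2 + 1 = 11.
For comparison, the top-then-right route costs 23.

11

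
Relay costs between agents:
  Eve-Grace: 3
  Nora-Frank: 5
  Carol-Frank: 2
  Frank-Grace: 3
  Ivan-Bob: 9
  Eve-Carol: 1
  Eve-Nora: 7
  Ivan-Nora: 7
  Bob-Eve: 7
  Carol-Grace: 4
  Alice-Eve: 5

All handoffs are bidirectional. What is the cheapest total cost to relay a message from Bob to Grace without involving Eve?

24

Paths from Bob to Grace avoiding Eve:
Bob-Ivan-Nora-Frank-Grace: 9 + 7 + 5 + 3 = 24
Bob-Ivan-Nora-Frank-Carol-Grace: 9 + 7 + 5 + 2 + 4 = 27
Shortest: 24.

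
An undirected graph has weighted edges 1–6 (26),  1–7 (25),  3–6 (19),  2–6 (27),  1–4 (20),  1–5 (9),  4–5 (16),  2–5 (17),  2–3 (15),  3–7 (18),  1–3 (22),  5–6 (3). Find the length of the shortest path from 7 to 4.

Some routes from 7 to 4:
7 -> 1 -> 5 -> 4: 25 + 9 + 16 = 50
7 -> 3 -> 6 -> 5 -> 4: 18 + 19 + 3 + 16 = 56
7 -> 1 -> 4: 25 + 20 = 45
7 -> 3 -> 1 -> 5 -> 4: 18 + 22 + 9 + 16 = 65
7 -> 3 -> 1 -> 4: 18 + 22 + 20 = 60
Best route has total 45.

45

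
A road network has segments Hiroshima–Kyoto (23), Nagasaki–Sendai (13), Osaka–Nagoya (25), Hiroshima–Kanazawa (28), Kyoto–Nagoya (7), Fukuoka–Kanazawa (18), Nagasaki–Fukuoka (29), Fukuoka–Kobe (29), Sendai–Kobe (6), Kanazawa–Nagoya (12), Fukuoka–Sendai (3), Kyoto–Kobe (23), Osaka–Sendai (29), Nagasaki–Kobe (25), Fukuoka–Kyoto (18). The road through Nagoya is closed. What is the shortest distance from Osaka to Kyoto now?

Comparing a few candidate routes:
Osaka → Sendai → Kobe → Kyoto: 29 + 6 + 23 = 58
Osaka → Sendai → Fukuoka → Kyoto: 29 + 3 + 18 = 50
Osaka → Sendai → Kobe → Fukuoka → Kyoto: 29 + 6 + 29 + 18 = 82
Shortest: 50 km.

50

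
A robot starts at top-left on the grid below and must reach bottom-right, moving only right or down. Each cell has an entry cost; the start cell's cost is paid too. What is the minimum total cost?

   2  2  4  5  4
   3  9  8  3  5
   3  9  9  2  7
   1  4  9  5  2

25

One optimal route is (0,0)→(0,1)→(0,2)→(0,3)→(1,3)→(2,3)→(3,3)→(3,4).
Its cost is 2 + 2 + 4 + 5 + 3 + 2 + 5 + 2 = 25.
For comparison, the top-then-right route costs 31.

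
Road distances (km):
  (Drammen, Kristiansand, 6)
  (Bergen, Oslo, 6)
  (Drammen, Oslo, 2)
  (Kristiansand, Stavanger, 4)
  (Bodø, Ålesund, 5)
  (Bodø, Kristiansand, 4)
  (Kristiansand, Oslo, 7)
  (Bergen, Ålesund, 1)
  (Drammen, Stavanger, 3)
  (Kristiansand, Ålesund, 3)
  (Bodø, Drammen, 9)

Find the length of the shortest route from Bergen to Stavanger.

8

Checking several routes:
Bergen -> Ålesund -> Bodø -> Kristiansand -> Stavanger: 1 + 5 + 4 + 4 = 14
Bergen -> Ålesund -> Kristiansand -> Stavanger: 1 + 3 + 4 = 8
Bergen -> Ålesund -> Kristiansand -> Drammen -> Stavanger: 1 + 3 + 6 + 3 = 13
Bergen -> Oslo -> Drammen -> Stavanger: 6 + 2 + 3 = 11
The minimum is 8 km.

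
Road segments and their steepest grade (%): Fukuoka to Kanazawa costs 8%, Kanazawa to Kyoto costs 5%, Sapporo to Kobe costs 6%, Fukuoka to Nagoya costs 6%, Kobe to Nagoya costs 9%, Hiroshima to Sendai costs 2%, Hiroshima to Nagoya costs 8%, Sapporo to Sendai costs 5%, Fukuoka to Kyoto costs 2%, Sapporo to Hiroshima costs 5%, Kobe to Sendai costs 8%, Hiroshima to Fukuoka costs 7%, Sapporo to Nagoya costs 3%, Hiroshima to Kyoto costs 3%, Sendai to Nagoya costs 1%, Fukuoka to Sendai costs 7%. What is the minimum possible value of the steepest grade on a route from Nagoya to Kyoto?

A few of the Nagoya→Kyoto routes:
Nagoya -> Sendai -> Hiroshima -> Kyoto: max(1, 2, 3) = 3
Nagoya -> Sapporo -> Sendai -> Hiroshima -> Kyoto: max(3, 5, 2, 3) = 5
Nagoya -> Sapporo -> Hiroshima -> Kyoto: max(3, 5, 3) = 5
Smallest bottleneck: 3%.

3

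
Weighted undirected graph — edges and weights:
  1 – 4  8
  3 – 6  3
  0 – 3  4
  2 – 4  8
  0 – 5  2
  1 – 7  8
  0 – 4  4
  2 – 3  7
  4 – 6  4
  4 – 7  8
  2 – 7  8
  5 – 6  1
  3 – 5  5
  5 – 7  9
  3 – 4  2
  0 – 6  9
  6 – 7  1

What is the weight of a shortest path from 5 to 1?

Some routes from 5 to 1:
5 -> 6 -> 4 -> 1: 1 + 4 + 8 = 13
5 -> 6 -> 7 -> 1: 1 + 1 + 8 = 10
5 -> 6 -> 3 -> 4 -> 1: 1 + 3 + 2 + 8 = 14
The minimum is 10.

10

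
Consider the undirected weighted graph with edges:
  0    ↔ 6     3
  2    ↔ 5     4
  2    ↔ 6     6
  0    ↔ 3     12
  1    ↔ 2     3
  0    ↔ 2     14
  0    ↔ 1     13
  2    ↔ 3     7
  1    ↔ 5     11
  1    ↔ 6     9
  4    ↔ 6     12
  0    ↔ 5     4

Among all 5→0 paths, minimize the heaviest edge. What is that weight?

4

Checking several routes:
5 → 2 → 6 → 0: max(4, 6, 3) = 6
5 → 0: max(4) = 4
5 → 2 → 1 → 6 → 0: max(4, 3, 9, 3) = 9
Best route has worst link 4.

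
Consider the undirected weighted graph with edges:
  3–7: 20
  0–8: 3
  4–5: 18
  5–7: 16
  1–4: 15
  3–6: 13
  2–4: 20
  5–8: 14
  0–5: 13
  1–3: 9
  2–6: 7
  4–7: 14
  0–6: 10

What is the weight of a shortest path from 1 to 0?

Comparing a few candidate routes:
1-4-2-6-0: 15 + 20 + 7 + 10 = 52
1-4-5-8-0: 15 + 18 + 14 + 3 = 50
1-4-5-0: 15 + 18 + 13 = 46
1-4-7-5-0: 15 + 14 + 16 + 13 = 58
1-3-6-0: 9 + 13 + 10 = 32
Best route has total 32.

32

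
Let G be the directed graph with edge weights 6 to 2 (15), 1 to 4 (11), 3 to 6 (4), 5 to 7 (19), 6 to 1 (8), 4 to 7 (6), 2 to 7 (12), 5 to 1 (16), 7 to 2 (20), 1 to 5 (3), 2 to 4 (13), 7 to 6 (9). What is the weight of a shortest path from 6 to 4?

19

Candidate routes:
6 → 1 → 5 → 7 → 2 → 4: 8 + 3 + 19 + 20 + 13 = 63
6 → 1 → 4: 8 + 11 = 19
6 → 2 → 4: 15 + 13 = 28
The minimum is 19.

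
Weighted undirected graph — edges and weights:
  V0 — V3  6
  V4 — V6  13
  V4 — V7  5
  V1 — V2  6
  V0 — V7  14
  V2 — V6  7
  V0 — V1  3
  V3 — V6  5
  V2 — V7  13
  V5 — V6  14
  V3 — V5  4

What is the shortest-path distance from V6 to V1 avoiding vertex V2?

Routes from V6 to V1 avoiding V2:
V6 -> V4 -> V7 -> V0 -> V1: 13 + 5 + 14 + 3 = 35
V6 -> V5 -> V3 -> V0 -> V1: 14 + 4 + 6 + 3 = 27
V6 -> V3 -> V0 -> V1: 5 + 6 + 3 = 14
Shortest: 14.

14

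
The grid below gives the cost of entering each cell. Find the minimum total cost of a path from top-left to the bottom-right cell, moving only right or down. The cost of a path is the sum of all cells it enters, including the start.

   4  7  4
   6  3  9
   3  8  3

24

Cheapest: r0c0→r1c0→r1c1→r2c1→r2c2
  4 + 6 + 3 + 8 + 3 = 24
(Top row then right column would cost 27.)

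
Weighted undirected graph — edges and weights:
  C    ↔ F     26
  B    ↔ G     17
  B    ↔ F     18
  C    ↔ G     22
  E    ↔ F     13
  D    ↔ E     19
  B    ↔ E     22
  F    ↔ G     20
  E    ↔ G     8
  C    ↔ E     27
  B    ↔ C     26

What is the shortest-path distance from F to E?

13

Some routes from F to E:
F - E: 13
F - C - E: 26 + 27 = 53
F - B - E: 18 + 22 = 40
F - B - G - E: 18 + 17 + 8 = 43
F - C - G - E: 26 + 22 + 8 = 56
F - G - E: 20 + 8 = 28
Best route has total 13.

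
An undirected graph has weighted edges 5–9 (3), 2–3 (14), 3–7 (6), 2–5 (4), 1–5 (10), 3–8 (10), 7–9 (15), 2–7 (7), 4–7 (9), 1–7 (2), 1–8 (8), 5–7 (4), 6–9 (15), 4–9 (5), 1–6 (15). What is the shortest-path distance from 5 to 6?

18

Checking several routes:
5 - 9 - 6: 3 + 15 = 18
5 - 1 - 6: 10 + 15 = 25
5 - 9 - 4 - 7 - 1 - 6: 3 + 5 + 9 + 2 + 15 = 34
5 - 2 - 7 - 1 - 6: 4 + 7 + 2 + 15 = 28
5 - 7 - 4 - 9 - 6: 4 + 9 + 5 + 15 = 33
5 - 7 - 1 - 6: 4 + 2 + 15 = 21
Shortest: 18.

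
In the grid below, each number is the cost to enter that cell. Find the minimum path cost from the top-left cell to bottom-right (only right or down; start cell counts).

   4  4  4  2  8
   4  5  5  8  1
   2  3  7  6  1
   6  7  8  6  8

32

One optimal route is [0,0] [0,1] [0,2] [0,3] [0,4] [1,4] [2,4] [3,4].
Its cost is 4 + 4 + 4 + 2 + 8 + 1 + 1 + 8 = 32.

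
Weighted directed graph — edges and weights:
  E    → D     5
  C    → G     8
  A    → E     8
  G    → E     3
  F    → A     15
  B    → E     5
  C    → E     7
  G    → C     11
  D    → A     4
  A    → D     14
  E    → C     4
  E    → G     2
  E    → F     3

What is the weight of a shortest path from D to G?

14

Candidate routes:
D -> A -> E -> C -> G: 4 + 8 + 4 + 8 = 24
D -> A -> E -> G: 4 + 8 + 2 = 14
The minimum is 14.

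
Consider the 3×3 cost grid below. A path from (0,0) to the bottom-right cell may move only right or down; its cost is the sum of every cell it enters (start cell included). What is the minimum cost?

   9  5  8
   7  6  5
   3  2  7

Cheapest: r0c0 -> r1c0 -> r2c0 -> r2c1 -> r2c2
  9 + 7 + 3 + 2 + 7 = 28

28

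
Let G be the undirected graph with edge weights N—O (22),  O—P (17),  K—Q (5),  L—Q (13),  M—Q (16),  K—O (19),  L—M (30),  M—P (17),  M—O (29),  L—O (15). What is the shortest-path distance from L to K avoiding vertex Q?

34

Candidate routes:
L - O - K: 15 + 19 = 34
L - M - P - O - K: 30 + 17 + 17 + 19 = 83
L - M - O - K: 30 + 29 + 19 = 78
The minimum is 34.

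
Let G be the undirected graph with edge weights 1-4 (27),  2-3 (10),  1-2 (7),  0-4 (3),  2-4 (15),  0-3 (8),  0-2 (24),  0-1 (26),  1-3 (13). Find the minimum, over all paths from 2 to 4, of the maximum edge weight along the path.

10

Checking several routes:
2→1→0→4: max(7, 26, 3) = 26
2→1→3→0→4: max(7, 13, 8, 3) = 13
2→3→0→4: max(10, 8, 3) = 10
2→0→4: max(24, 3) = 24
2→3→1→0→4: max(10, 13, 26, 3) = 26
2→4: max(15) = 15
The minimum achievable maximum is 10.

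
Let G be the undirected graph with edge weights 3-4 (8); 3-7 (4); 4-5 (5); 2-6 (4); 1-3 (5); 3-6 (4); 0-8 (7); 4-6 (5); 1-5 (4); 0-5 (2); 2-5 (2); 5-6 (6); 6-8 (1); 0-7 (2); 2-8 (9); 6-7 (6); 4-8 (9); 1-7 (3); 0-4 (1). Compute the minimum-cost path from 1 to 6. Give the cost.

A few of the 1→6 routes:
1→3→6: 5 + 4 = 9
1→7→6: 3 + 6 = 9
1→5→2→6: 4 + 2 + 4 = 10
1→5→6: 4 + 6 = 10
Best route has total 9.

9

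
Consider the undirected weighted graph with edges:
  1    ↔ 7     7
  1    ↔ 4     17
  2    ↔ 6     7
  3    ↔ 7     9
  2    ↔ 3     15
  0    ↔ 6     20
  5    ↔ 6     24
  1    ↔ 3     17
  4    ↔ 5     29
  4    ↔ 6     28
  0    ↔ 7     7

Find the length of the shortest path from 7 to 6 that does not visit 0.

31

A few of the 7→6 routes:
7 -> 1 -> 4 -> 6: 7 + 17 + 28 = 52
7 -> 3 -> 2 -> 6: 9 + 15 + 7 = 31
7 -> 1 -> 3 -> 2 -> 6: 7 + 17 + 15 + 7 = 46
7 -> 3 -> 1 -> 4 -> 6: 9 + 17 + 17 + 28 = 71
Shortest: 31.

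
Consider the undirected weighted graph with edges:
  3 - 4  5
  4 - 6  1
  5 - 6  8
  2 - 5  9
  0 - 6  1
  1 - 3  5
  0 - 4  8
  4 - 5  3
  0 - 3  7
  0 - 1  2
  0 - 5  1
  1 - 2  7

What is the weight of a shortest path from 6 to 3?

6

Checking several routes:
6-4-3: 1 + 5 = 6
6-0-1-3: 1 + 2 + 5 = 8
6-0-5-4-3: 1 + 1 + 3 + 5 = 10
6-4-5-0-3: 1 + 3 + 1 + 7 = 12
6-4-5-0-1-3: 1 + 3 + 1 + 2 + 5 = 12
6-0-3: 1 + 7 = 8
Best route has total 6.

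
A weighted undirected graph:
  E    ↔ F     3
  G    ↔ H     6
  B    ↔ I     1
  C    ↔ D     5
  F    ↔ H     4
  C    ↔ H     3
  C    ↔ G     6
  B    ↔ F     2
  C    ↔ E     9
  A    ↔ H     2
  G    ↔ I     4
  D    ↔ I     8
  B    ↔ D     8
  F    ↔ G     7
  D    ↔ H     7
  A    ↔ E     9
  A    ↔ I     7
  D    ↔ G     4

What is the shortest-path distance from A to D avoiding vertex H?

Checking several routes:
A - I - B - D: 7 + 1 + 8 = 16
A - I - G - D: 7 + 4 + 4 = 15
A - I - D: 7 + 8 = 15
A - I - B - F - G - D: 7 + 1 + 2 + 7 + 4 = 21
Best route has total 15.

15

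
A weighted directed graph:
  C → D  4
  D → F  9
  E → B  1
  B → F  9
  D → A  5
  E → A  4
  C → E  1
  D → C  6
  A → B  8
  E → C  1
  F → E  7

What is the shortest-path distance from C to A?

5

Routes from C to A:
C -> D -> A: 4 + 5 = 9
C -> E -> A: 1 + 4 = 5
C -> D -> F -> E -> A: 4 + 9 + 7 + 4 = 24
Shortest: 5.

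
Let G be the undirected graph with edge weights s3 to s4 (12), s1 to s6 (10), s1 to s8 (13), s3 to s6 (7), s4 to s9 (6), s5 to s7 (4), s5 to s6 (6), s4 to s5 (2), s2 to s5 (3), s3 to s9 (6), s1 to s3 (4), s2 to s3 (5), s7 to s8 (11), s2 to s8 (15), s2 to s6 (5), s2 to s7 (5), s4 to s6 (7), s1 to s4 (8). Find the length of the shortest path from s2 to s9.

11

Comparing a few candidate routes:
s2→s6→s3→s9: 5 + 7 + 6 = 18
s2→s7→s5→s4→s9: 5 + 4 + 2 + 6 = 17
s2→s5→s4→s9: 3 + 2 + 6 = 11
s2→s3→s9: 5 + 6 = 11
Best route has total 11.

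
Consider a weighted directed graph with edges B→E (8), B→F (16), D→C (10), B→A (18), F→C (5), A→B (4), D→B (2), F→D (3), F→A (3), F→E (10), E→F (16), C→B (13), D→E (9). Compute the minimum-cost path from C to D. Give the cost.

Routes from C to D:
C - B - E - F - D: 13 + 8 + 16 + 3 = 40
C - B - F - D: 13 + 16 + 3 = 32
The minimum is 32.

32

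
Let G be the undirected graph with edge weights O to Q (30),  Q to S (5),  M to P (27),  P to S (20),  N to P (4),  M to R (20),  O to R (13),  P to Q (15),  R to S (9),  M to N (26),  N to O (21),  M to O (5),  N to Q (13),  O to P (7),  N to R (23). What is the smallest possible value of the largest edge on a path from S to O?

13

Some routes from S to O:
S-Q-N-P-O: max(5, 13, 4, 7) = 13
S-Q-P-O: max(5, 15, 7) = 15
S-R-O: max(9, 13) = 13
The minimum achievable maximum is 13.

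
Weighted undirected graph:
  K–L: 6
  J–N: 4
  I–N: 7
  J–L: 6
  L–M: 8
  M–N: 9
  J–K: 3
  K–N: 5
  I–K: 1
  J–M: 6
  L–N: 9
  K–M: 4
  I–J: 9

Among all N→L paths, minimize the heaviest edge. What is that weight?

6

Some routes from N to L:
N -> J -> M -> K -> L: max(4, 6, 4, 6) = 6
N -> J -> K -> L: max(4, 3, 6) = 6
N -> J -> L: max(4, 6) = 6
Best route has worst link 6.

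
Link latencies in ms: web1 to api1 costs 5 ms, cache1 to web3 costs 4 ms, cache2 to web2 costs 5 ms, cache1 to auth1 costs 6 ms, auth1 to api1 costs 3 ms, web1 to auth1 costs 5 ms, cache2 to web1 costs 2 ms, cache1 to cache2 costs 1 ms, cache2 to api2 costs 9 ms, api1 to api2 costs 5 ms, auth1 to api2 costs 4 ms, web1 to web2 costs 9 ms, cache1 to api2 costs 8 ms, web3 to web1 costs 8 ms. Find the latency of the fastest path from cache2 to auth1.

Checking several routes:
cache2 -> web1 -> auth1: 2 + 5 = 7
cache2 -> cache1 -> auth1: 1 + 6 = 7
cache2 -> api2 -> auth1: 9 + 4 = 13
cache2 -> web1 -> api1 -> auth1: 2 + 5 + 3 = 10
cache2 -> cache1 -> api2 -> auth1: 1 + 8 + 4 = 13
Shortest: 7 ms.

7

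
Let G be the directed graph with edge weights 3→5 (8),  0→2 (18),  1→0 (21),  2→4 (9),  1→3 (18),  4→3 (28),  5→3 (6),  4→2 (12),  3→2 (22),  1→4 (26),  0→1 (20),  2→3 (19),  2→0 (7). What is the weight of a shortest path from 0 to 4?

Paths from 0 to 4:
0→1→3→2→4: 20 + 18 + 22 + 9 = 69
0→1→4: 20 + 26 = 46
0→2→4: 18 + 9 = 27
Best route has total 27.

27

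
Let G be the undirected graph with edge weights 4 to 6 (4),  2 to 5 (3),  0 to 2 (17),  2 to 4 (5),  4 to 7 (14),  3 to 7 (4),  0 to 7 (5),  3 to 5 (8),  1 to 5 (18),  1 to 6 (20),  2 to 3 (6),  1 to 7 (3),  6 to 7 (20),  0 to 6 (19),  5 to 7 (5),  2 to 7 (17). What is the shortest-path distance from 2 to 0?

13

Comparing a few candidate routes:
2→3→7→0: 6 + 4 + 5 = 15
2→7→0: 17 + 5 = 22
2→5→7→0: 3 + 5 + 5 = 13
2→5→3→7→0: 3 + 8 + 4 + 5 = 20
2→0: 17
Best route has total 13.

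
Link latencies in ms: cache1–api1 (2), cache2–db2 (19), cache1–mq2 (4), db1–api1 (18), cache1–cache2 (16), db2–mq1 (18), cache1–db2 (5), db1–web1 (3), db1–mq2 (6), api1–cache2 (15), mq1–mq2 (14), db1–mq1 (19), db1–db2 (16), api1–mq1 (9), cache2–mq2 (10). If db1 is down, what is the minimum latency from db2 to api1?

Checking several routes:
db2 -> cache1 -> mq2 -> cache2 -> api1: 5 + 4 + 10 + 15 = 34
db2 -> cache1 -> api1: 5 + 2 = 7
db2 -> cache1 -> mq2 -> mq1 -> api1: 5 + 4 + 14 + 9 = 32
db2 -> mq1 -> api1: 18 + 9 = 27
Best route has total 7 ms.

7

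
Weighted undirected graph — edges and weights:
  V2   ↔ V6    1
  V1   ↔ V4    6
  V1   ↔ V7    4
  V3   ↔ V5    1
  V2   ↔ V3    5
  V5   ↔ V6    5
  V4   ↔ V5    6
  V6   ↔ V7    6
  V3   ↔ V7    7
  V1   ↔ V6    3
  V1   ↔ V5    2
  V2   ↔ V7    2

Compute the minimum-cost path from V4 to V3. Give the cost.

Checking several routes:
V4→V1→V5→V3: 6 + 2 + 1 = 9
V4→V1→V6→V5→V3: 6 + 3 + 5 + 1 = 15
V4→V5→V3: 6 + 1 = 7
Best route has total 7.

7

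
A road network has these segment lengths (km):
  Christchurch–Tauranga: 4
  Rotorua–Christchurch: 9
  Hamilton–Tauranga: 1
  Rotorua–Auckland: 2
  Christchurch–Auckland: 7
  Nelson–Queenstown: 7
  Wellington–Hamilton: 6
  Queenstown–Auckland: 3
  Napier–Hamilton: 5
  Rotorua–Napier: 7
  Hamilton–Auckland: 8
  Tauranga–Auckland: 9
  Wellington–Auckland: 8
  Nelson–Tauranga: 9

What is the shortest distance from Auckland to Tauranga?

9

A few of the Auckland→Tauranga routes:
Auckland → Rotorua → Napier → Hamilton → Tauranga: 2 + 7 + 5 + 1 = 15
Auckland → Hamilton → Tauranga: 8 + 1 = 9
Auckland → Christchurch → Tauranga: 7 + 4 = 11
Auckland → Tauranga: 9
Best route has total 9 km.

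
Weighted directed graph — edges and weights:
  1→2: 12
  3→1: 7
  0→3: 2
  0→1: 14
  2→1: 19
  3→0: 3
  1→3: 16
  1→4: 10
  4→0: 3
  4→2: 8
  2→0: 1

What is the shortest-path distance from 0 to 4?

19

Routes from 0 to 4:
0 -> 3 -> 1 -> 4: 2 + 7 + 10 = 19
0 -> 1 -> 4: 14 + 10 = 24
Shortest: 19.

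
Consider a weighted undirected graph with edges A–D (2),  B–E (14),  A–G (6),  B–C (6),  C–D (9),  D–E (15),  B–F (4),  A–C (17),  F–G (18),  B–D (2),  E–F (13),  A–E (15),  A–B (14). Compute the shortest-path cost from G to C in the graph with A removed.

Some routes from G to C avoiding A:
G-F-E-D-B-C: 18 + 13 + 15 + 2 + 6 = 54
G-F-B-D-C: 18 + 4 + 2 + 9 = 33
G-F-E-B-C: 18 + 13 + 14 + 6 = 51
G-F-B-C: 18 + 4 + 6 = 28
G-F-E-D-C: 18 + 13 + 15 + 9 = 55
Best route has total 28.

28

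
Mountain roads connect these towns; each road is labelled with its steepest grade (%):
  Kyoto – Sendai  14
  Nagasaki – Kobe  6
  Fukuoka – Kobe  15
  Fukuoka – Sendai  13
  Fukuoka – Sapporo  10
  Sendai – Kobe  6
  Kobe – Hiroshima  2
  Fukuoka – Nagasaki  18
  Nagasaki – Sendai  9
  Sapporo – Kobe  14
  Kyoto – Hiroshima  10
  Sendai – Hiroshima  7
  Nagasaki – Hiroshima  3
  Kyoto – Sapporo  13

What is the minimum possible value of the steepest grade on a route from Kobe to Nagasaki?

3

Some routes from Kobe to Nagasaki:
Kobe→Hiroshima→Nagasaki: max(2, 3) = 3
Kobe→Nagasaki: max(6) = 6
Kobe→Sendai→Hiroshima→Nagasaki: max(6, 7, 3) = 7
Smallest bottleneck: 3%.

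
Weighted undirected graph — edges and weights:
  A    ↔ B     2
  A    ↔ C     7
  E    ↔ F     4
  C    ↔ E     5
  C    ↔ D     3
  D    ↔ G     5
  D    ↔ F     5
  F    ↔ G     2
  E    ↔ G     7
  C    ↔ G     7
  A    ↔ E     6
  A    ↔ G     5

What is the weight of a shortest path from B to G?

7

A few of the B→G routes:
B - A - E - G: 2 + 6 + 7 = 15
B - A - G: 2 + 5 = 7
B - A - E - F - G: 2 + 6 + 4 + 2 = 14
The minimum is 7.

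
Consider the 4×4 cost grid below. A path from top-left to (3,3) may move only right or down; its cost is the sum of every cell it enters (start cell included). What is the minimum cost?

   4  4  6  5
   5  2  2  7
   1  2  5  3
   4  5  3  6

26

Path r0c0 → r0c1 → r1c1 → r1c2 → r2c2 → r2c3 → r3c3: 4 + 4 + 2 + 2 + 5 + 3 + 6 = 26.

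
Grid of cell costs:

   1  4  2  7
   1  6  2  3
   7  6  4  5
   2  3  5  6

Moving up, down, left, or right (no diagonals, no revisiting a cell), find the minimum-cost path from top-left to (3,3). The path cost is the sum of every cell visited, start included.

Cheapest: (0,0) → (0,1) → (0,2) → (1,2) → (1,3) → (2,3) → (3,3)
  1 + 4 + 2 + 2 + 3 + 5 + 6 = 23

23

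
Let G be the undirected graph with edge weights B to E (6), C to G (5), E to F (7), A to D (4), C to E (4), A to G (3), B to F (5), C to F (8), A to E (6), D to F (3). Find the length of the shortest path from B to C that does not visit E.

13

Candidate routes:
B - F - C: 5 + 8 = 13
B - F - D - A - G - C: 5 + 3 + 4 + 3 + 5 = 20
Shortest: 13.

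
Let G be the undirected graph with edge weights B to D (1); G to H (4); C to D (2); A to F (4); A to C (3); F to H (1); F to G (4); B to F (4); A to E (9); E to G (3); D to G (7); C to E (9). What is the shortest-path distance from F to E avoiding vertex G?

13

Paths from F to E avoiding G:
F -> A -> C -> E: 4 + 3 + 9 = 16
F -> B -> D -> C -> E: 4 + 1 + 2 + 9 = 16
F -> A -> E: 4 + 9 = 13
F -> B -> D -> C -> A -> E: 4 + 1 + 2 + 3 + 9 = 19
Shortest: 13.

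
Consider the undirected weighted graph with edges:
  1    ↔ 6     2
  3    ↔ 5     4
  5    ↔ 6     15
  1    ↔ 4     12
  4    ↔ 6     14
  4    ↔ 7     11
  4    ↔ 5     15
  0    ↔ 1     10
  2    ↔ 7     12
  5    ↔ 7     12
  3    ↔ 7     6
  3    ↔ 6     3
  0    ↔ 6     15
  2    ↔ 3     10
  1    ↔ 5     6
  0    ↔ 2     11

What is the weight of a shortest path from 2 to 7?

Comparing a few candidate routes:
2 → 3 → 5 → 7: 10 + 4 + 12 = 26
2 → 0 → 1 → 6 → 3 → 7: 11 + 10 + 2 + 3 + 6 = 32
2 → 3 → 7: 10 + 6 = 16
2 → 7: 12
2 → 0 → 6 → 3 → 7: 11 + 15 + 3 + 6 = 35
2 → 3 → 6 → 1 → 5 → 7: 10 + 3 + 2 + 6 + 12 = 33
Best route has total 12.

12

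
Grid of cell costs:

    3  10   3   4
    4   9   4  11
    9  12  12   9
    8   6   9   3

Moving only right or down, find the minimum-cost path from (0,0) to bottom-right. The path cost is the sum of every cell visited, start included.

Take (0,0) → (1,0) → (2,0) → (3,0) → (3,1) → (3,2) → (3,3) for a total of 3 + 4 + 9 + 8 + 6 + 9 + 3 = 42.

42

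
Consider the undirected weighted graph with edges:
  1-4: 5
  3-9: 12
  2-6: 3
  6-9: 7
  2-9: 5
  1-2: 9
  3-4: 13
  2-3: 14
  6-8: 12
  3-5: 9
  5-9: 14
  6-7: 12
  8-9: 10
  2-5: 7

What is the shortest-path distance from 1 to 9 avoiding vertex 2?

30

Candidate routes:
1 -> 4 -> 3 -> 9: 5 + 13 + 12 = 30
1 -> 4 -> 3 -> 5 -> 9: 5 + 13 + 9 + 14 = 41
The minimum is 30.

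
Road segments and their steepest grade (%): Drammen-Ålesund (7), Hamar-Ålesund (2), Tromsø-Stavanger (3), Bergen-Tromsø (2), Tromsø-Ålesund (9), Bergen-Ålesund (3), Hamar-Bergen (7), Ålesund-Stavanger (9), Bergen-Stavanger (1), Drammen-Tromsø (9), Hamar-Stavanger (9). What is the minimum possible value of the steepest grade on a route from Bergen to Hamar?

Some routes from Bergen to Hamar:
Bergen -> Stavanger -> Tromsø -> Ålesund -> Hamar: max(1, 3, 9, 2) = 9
Bergen -> Hamar: max(7) = 7
Bergen -> Ålesund -> Hamar: max(3, 2) = 3
Bergen -> Stavanger -> Tromsø -> Drammen -> Ålesund -> Hamar: max(1, 3, 9, 7, 2) = 9
Bergen -> Stavanger -> Ålesund -> Hamar: max(1, 9, 2) = 9
The minimum achievable maximum is 3%.

3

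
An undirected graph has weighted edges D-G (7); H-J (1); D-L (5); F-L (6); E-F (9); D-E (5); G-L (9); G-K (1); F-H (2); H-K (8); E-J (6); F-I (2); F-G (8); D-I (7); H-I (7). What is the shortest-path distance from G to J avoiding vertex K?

A few of the G→J routes:
G - F - H - J: 8 + 2 + 1 = 11
G - D - E - J: 7 + 5 + 6 = 18
G - L - F - H - J: 9 + 6 + 2 + 1 = 18
Best route has total 11.

11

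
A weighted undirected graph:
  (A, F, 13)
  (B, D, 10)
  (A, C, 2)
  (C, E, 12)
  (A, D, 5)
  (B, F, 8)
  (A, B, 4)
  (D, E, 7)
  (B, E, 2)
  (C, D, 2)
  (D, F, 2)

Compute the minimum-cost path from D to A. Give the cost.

A few of the D→A routes:
D → E → B → A: 7 + 2 + 4 = 13
D → A: 5
D → F → B → A: 2 + 8 + 4 = 14
D → C → A: 2 + 2 = 4
D → B → A: 10 + 4 = 14
The minimum is 4.

4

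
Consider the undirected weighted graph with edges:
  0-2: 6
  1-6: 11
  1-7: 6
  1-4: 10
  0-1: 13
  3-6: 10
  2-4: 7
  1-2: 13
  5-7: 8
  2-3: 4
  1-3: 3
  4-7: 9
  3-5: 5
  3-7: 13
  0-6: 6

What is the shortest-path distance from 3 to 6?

Checking several routes:
3→2→0→6: 4 + 6 + 6 = 16
3→1→6: 3 + 11 = 14
3→6: 10
The minimum is 10.

10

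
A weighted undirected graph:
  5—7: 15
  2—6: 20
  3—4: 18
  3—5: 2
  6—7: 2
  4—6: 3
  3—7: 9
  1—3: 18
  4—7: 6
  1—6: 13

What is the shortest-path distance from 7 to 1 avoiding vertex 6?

Paths from 7 to 1 avoiding 6:
7 - 5 - 3 - 1: 15 + 2 + 18 = 35
7 - 3 - 1: 9 + 18 = 27
7 - 4 - 3 - 1: 6 + 18 + 18 = 42
The minimum is 27.

27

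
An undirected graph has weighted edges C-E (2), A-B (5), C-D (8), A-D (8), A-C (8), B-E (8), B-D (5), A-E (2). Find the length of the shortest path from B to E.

Some routes from B to E:
B-E: 8
B-D-C-E: 5 + 8 + 2 = 15
B-D-A-E: 5 + 8 + 2 = 15
B-A-E: 5 + 2 = 7
Best route has total 7.

7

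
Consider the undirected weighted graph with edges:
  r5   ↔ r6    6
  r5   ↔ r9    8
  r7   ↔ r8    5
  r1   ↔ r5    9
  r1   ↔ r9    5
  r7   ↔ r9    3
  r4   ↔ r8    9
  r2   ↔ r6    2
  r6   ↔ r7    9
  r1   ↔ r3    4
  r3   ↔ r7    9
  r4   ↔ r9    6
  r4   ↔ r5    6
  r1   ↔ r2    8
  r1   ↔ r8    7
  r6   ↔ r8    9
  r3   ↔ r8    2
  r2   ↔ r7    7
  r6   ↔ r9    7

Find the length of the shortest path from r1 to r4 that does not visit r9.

15

Comparing a few candidate routes:
r1 → r2 → r6 → r5 → r4: 8 + 2 + 6 + 6 = 22
r1 → r3 → r8 → r4: 4 + 2 + 9 = 15
r1 → r5 → r4: 9 + 6 = 15
r1 → r8 → r4: 7 + 9 = 16
r1 → r3 → r8 → r6 → r5 → r4: 4 + 2 + 9 + 6 + 6 = 27
The minimum is 15.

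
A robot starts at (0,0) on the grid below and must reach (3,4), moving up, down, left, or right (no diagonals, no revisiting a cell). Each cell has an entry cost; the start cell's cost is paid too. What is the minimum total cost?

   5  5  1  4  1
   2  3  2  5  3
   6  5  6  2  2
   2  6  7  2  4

25

One optimal route is (0,0)→(0,1)→(0,2)→(0,3)→(0,4)→(1,4)→(2,4)→(3,4).
Its cost is 5 + 5 + 1 + 4 + 1 + 3 + 2 + 4 = 25.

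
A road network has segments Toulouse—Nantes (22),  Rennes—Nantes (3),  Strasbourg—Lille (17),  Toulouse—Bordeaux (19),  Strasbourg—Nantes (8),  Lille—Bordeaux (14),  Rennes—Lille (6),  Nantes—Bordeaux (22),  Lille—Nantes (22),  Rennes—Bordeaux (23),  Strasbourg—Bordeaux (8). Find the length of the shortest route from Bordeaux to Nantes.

16

Checking several routes:
Bordeaux→Strasbourg→Nantes: 8 + 8 = 16
Bordeaux→Nantes: 22
Bordeaux→Lille→Rennes→Nantes: 14 + 6 + 3 = 23
Shortest: 16 mi.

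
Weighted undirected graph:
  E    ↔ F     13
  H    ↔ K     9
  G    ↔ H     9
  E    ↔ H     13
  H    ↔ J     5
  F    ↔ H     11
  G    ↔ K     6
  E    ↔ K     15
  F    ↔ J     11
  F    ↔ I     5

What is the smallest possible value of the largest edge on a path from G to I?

11

Some routes from G to I:
G - H - F - I: max(9, 11, 5) = 11
G - H - J - F - I: max(9, 5, 11, 5) = 11
G - K - H - J - F - I: max(6, 9, 5, 11, 5) = 11
G - K - H - F - I: max(6, 9, 11, 5) = 11
G - H - E - F - I: max(9, 13, 13, 5) = 13
G - K - H - E - F - I: max(6, 9, 13, 13, 5) = 13
The minimum achievable maximum is 11.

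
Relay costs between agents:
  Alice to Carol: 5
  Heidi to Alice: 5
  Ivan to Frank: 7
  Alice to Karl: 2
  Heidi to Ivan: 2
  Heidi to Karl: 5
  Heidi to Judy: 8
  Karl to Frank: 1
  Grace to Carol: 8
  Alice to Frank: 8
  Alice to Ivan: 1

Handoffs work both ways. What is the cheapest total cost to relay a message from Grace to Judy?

Comparing a few candidate routes:
Grace→Carol→Alice→Frank→Karl→Heidi→Judy: 8 + 5 + 8 + 1 + 5 + 8 = 35
Grace→Carol→Alice→Ivan→Heidi→Judy: 8 + 5 + 1 + 2 + 8 = 24
Grace→Carol→Alice→Karl→Heidi→Judy: 8 + 5 + 2 + 5 + 8 = 28
Grace→Carol→Alice→Ivan→Frank→Karl→Heidi→Judy: 8 + 5 + 1 + 7 + 1 + 5 + 8 = 35
Grace→Carol→Alice→Karl→Frank→Ivan→Heidi→Judy: 8 + 5 + 2 + 1 + 7 + 2 + 8 = 33
Grace→Carol→Alice→Heidi→Judy: 8 + 5 + 5 + 8 = 26
Best route has total 24.

24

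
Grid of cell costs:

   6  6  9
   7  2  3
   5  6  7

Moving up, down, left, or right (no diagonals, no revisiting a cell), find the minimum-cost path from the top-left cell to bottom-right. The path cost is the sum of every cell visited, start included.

Take (0,0) -> (0,1) -> (1,1) -> (1,2) -> (2,2) for a total of 6 + 6 + 2 + 3 + 7 = 24.

24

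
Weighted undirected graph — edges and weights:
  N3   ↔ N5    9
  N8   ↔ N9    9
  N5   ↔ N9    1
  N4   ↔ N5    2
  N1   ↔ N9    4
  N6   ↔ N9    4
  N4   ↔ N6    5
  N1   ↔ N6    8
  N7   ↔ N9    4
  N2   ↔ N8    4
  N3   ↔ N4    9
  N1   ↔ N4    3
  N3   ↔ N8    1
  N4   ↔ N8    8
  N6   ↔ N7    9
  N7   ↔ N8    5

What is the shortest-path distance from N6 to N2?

Checking several routes:
N6-N4-N3-N8-N2: 5 + 9 + 1 + 4 = 19
N6-N7-N8-N2: 9 + 5 + 4 = 18
N6-N9-N7-N8-N2: 4 + 4 + 5 + 4 = 17
N6-N9-N8-N2: 4 + 9 + 4 = 17
N6-N9-N5-N3-N8-N2: 4 + 1 + 9 + 1 + 4 = 19
N6-N4-N8-N2: 5 + 8 + 4 = 17
Shortest: 17.

17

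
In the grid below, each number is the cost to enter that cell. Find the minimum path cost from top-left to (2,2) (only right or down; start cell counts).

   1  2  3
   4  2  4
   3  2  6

13

Best path: (0,0) -> (0,1) -> (1,1) -> (2,1) -> (2,2)
Cost: 1 + 2 + 2 + 2 + 6 = 13
(Top row then right column would cost 16.)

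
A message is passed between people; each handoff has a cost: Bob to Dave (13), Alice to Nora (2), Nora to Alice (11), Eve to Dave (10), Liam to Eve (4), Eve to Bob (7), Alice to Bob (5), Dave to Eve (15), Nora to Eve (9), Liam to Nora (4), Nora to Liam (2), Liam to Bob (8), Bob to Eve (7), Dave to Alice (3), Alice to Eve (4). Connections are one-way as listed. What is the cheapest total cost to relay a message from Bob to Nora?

Candidate routes:
Bob - Eve - Dave - Alice - Nora: 7 + 10 + 3 + 2 = 22
Bob - Dave - Alice - Nora: 13 + 3 + 2 = 18
Best route has total 18.

18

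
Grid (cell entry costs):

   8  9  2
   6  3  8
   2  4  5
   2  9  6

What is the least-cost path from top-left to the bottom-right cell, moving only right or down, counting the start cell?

31

Best path: (0,0) (1,0) (2,0) (2,1) (2,2) (3,2)
Cost: 8 + 6 + 2 + 4 + 5 + 6 = 31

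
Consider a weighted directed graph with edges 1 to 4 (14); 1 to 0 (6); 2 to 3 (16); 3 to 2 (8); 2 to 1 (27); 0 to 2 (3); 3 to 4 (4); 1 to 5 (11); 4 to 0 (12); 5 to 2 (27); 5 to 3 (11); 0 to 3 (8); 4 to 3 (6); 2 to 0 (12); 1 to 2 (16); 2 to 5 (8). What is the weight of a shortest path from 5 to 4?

15

Candidate routes:
5-2-0-3-4: 27 + 12 + 8 + 4 = 51
5-2-3-4: 27 + 16 + 4 = 47
5-3-2-1-4: 11 + 8 + 27 + 14 = 60
5-2-1-4: 27 + 27 + 14 = 68
5-2-1-0-3-4: 27 + 27 + 6 + 8 + 4 = 72
5-3-4: 11 + 4 = 15
Shortest: 15.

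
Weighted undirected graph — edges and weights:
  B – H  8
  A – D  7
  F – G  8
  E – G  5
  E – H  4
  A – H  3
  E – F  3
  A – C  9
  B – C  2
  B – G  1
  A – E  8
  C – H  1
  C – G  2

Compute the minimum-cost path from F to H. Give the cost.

Some routes from F to H:
F -> E -> G -> C -> H: 3 + 5 + 2 + 1 = 11
F -> E -> G -> B -> C -> H: 3 + 5 + 1 + 2 + 1 = 12
F -> G -> B -> C -> H: 8 + 1 + 2 + 1 = 12
F -> E -> H: 3 + 4 = 7
F -> G -> C -> H: 8 + 2 + 1 = 11
Best route has total 7.

7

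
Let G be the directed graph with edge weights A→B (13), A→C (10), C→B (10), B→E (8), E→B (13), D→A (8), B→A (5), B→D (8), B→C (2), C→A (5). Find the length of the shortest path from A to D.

Routes from A to D:
A→B→D: 13 + 8 = 21
A→C→B→D: 10 + 10 + 8 = 28
The minimum is 21.

21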